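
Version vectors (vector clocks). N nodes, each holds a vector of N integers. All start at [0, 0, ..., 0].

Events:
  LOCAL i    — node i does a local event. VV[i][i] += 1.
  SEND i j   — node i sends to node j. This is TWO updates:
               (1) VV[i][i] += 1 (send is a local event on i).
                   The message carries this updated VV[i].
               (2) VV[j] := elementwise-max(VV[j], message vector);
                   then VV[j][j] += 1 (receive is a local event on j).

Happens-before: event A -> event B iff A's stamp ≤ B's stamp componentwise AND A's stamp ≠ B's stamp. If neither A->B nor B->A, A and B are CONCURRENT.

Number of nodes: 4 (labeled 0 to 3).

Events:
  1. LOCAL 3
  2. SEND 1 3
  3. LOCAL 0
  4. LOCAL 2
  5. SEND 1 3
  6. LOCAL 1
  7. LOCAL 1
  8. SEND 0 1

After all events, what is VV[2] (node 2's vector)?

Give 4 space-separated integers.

Initial: VV[0]=[0, 0, 0, 0]
Initial: VV[1]=[0, 0, 0, 0]
Initial: VV[2]=[0, 0, 0, 0]
Initial: VV[3]=[0, 0, 0, 0]
Event 1: LOCAL 3: VV[3][3]++ -> VV[3]=[0, 0, 0, 1]
Event 2: SEND 1->3: VV[1][1]++ -> VV[1]=[0, 1, 0, 0], msg_vec=[0, 1, 0, 0]; VV[3]=max(VV[3],msg_vec) then VV[3][3]++ -> VV[3]=[0, 1, 0, 2]
Event 3: LOCAL 0: VV[0][0]++ -> VV[0]=[1, 0, 0, 0]
Event 4: LOCAL 2: VV[2][2]++ -> VV[2]=[0, 0, 1, 0]
Event 5: SEND 1->3: VV[1][1]++ -> VV[1]=[0, 2, 0, 0], msg_vec=[0, 2, 0, 0]; VV[3]=max(VV[3],msg_vec) then VV[3][3]++ -> VV[3]=[0, 2, 0, 3]
Event 6: LOCAL 1: VV[1][1]++ -> VV[1]=[0, 3, 0, 0]
Event 7: LOCAL 1: VV[1][1]++ -> VV[1]=[0, 4, 0, 0]
Event 8: SEND 0->1: VV[0][0]++ -> VV[0]=[2, 0, 0, 0], msg_vec=[2, 0, 0, 0]; VV[1]=max(VV[1],msg_vec) then VV[1][1]++ -> VV[1]=[2, 5, 0, 0]
Final vectors: VV[0]=[2, 0, 0, 0]; VV[1]=[2, 5, 0, 0]; VV[2]=[0, 0, 1, 0]; VV[3]=[0, 2, 0, 3]

Answer: 0 0 1 0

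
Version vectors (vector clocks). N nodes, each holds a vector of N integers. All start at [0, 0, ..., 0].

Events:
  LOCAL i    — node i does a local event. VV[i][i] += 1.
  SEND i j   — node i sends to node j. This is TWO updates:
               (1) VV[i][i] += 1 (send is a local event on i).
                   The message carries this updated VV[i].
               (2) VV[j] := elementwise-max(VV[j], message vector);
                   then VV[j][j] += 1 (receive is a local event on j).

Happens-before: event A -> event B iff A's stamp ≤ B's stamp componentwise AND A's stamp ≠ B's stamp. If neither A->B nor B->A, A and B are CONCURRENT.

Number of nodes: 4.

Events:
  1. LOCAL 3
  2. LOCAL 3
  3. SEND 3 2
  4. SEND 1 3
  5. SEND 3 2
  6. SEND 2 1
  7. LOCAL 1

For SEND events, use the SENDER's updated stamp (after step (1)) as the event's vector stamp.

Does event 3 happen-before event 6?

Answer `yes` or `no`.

Answer: yes

Derivation:
Initial: VV[0]=[0, 0, 0, 0]
Initial: VV[1]=[0, 0, 0, 0]
Initial: VV[2]=[0, 0, 0, 0]
Initial: VV[3]=[0, 0, 0, 0]
Event 1: LOCAL 3: VV[3][3]++ -> VV[3]=[0, 0, 0, 1]
Event 2: LOCAL 3: VV[3][3]++ -> VV[3]=[0, 0, 0, 2]
Event 3: SEND 3->2: VV[3][3]++ -> VV[3]=[0, 0, 0, 3], msg_vec=[0, 0, 0, 3]; VV[2]=max(VV[2],msg_vec) then VV[2][2]++ -> VV[2]=[0, 0, 1, 3]
Event 4: SEND 1->3: VV[1][1]++ -> VV[1]=[0, 1, 0, 0], msg_vec=[0, 1, 0, 0]; VV[3]=max(VV[3],msg_vec) then VV[3][3]++ -> VV[3]=[0, 1, 0, 4]
Event 5: SEND 3->2: VV[3][3]++ -> VV[3]=[0, 1, 0, 5], msg_vec=[0, 1, 0, 5]; VV[2]=max(VV[2],msg_vec) then VV[2][2]++ -> VV[2]=[0, 1, 2, 5]
Event 6: SEND 2->1: VV[2][2]++ -> VV[2]=[0, 1, 3, 5], msg_vec=[0, 1, 3, 5]; VV[1]=max(VV[1],msg_vec) then VV[1][1]++ -> VV[1]=[0, 2, 3, 5]
Event 7: LOCAL 1: VV[1][1]++ -> VV[1]=[0, 3, 3, 5]
Event 3 stamp: [0, 0, 0, 3]
Event 6 stamp: [0, 1, 3, 5]
[0, 0, 0, 3] <= [0, 1, 3, 5]? True. Equal? False. Happens-before: True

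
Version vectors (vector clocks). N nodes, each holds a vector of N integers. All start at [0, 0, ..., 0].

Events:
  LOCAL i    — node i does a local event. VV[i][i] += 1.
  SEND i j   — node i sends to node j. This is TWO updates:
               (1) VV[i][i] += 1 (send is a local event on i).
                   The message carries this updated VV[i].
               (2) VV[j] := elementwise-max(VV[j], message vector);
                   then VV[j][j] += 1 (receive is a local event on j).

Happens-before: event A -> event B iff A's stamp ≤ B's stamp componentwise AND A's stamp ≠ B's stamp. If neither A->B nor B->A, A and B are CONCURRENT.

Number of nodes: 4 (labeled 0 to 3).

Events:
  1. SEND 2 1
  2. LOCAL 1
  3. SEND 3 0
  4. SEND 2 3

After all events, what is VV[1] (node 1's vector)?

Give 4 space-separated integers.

Answer: 0 2 1 0

Derivation:
Initial: VV[0]=[0, 0, 0, 0]
Initial: VV[1]=[0, 0, 0, 0]
Initial: VV[2]=[0, 0, 0, 0]
Initial: VV[3]=[0, 0, 0, 0]
Event 1: SEND 2->1: VV[2][2]++ -> VV[2]=[0, 0, 1, 0], msg_vec=[0, 0, 1, 0]; VV[1]=max(VV[1],msg_vec) then VV[1][1]++ -> VV[1]=[0, 1, 1, 0]
Event 2: LOCAL 1: VV[1][1]++ -> VV[1]=[0, 2, 1, 0]
Event 3: SEND 3->0: VV[3][3]++ -> VV[3]=[0, 0, 0, 1], msg_vec=[0, 0, 0, 1]; VV[0]=max(VV[0],msg_vec) then VV[0][0]++ -> VV[0]=[1, 0, 0, 1]
Event 4: SEND 2->3: VV[2][2]++ -> VV[2]=[0, 0, 2, 0], msg_vec=[0, 0, 2, 0]; VV[3]=max(VV[3],msg_vec) then VV[3][3]++ -> VV[3]=[0, 0, 2, 2]
Final vectors: VV[0]=[1, 0, 0, 1]; VV[1]=[0, 2, 1, 0]; VV[2]=[0, 0, 2, 0]; VV[3]=[0, 0, 2, 2]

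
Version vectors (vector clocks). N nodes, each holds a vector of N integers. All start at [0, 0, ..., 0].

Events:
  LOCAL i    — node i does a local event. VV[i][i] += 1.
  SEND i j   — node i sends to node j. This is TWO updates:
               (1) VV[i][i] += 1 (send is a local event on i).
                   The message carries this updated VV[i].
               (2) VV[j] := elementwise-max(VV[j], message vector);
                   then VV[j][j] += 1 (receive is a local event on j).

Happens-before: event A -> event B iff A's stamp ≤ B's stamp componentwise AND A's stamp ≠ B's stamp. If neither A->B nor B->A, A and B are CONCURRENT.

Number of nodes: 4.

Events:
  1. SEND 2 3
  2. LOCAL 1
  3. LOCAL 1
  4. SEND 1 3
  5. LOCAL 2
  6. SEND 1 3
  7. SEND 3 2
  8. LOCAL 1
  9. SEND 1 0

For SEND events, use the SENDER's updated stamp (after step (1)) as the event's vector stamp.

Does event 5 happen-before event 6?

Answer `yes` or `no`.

Initial: VV[0]=[0, 0, 0, 0]
Initial: VV[1]=[0, 0, 0, 0]
Initial: VV[2]=[0, 0, 0, 0]
Initial: VV[3]=[0, 0, 0, 0]
Event 1: SEND 2->3: VV[2][2]++ -> VV[2]=[0, 0, 1, 0], msg_vec=[0, 0, 1, 0]; VV[3]=max(VV[3],msg_vec) then VV[3][3]++ -> VV[3]=[0, 0, 1, 1]
Event 2: LOCAL 1: VV[1][1]++ -> VV[1]=[0, 1, 0, 0]
Event 3: LOCAL 1: VV[1][1]++ -> VV[1]=[0, 2, 0, 0]
Event 4: SEND 1->3: VV[1][1]++ -> VV[1]=[0, 3, 0, 0], msg_vec=[0, 3, 0, 0]; VV[3]=max(VV[3],msg_vec) then VV[3][3]++ -> VV[3]=[0, 3, 1, 2]
Event 5: LOCAL 2: VV[2][2]++ -> VV[2]=[0, 0, 2, 0]
Event 6: SEND 1->3: VV[1][1]++ -> VV[1]=[0, 4, 0, 0], msg_vec=[0, 4, 0, 0]; VV[3]=max(VV[3],msg_vec) then VV[3][3]++ -> VV[3]=[0, 4, 1, 3]
Event 7: SEND 3->2: VV[3][3]++ -> VV[3]=[0, 4, 1, 4], msg_vec=[0, 4, 1, 4]; VV[2]=max(VV[2],msg_vec) then VV[2][2]++ -> VV[2]=[0, 4, 3, 4]
Event 8: LOCAL 1: VV[1][1]++ -> VV[1]=[0, 5, 0, 0]
Event 9: SEND 1->0: VV[1][1]++ -> VV[1]=[0, 6, 0, 0], msg_vec=[0, 6, 0, 0]; VV[0]=max(VV[0],msg_vec) then VV[0][0]++ -> VV[0]=[1, 6, 0, 0]
Event 5 stamp: [0, 0, 2, 0]
Event 6 stamp: [0, 4, 0, 0]
[0, 0, 2, 0] <= [0, 4, 0, 0]? False. Equal? False. Happens-before: False

Answer: no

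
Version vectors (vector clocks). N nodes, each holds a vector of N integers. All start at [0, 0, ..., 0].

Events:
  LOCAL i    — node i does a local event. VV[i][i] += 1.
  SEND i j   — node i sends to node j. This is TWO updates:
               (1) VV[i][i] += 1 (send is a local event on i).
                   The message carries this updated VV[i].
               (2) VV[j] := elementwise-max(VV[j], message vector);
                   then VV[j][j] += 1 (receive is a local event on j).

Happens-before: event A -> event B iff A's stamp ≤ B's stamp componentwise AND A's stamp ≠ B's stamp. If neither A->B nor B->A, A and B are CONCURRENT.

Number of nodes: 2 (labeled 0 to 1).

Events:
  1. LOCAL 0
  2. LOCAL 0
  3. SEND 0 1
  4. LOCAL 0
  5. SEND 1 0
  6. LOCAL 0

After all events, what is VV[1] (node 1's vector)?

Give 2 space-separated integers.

Answer: 3 2

Derivation:
Initial: VV[0]=[0, 0]
Initial: VV[1]=[0, 0]
Event 1: LOCAL 0: VV[0][0]++ -> VV[0]=[1, 0]
Event 2: LOCAL 0: VV[0][0]++ -> VV[0]=[2, 0]
Event 3: SEND 0->1: VV[0][0]++ -> VV[0]=[3, 0], msg_vec=[3, 0]; VV[1]=max(VV[1],msg_vec) then VV[1][1]++ -> VV[1]=[3, 1]
Event 4: LOCAL 0: VV[0][0]++ -> VV[0]=[4, 0]
Event 5: SEND 1->0: VV[1][1]++ -> VV[1]=[3, 2], msg_vec=[3, 2]; VV[0]=max(VV[0],msg_vec) then VV[0][0]++ -> VV[0]=[5, 2]
Event 6: LOCAL 0: VV[0][0]++ -> VV[0]=[6, 2]
Final vectors: VV[0]=[6, 2]; VV[1]=[3, 2]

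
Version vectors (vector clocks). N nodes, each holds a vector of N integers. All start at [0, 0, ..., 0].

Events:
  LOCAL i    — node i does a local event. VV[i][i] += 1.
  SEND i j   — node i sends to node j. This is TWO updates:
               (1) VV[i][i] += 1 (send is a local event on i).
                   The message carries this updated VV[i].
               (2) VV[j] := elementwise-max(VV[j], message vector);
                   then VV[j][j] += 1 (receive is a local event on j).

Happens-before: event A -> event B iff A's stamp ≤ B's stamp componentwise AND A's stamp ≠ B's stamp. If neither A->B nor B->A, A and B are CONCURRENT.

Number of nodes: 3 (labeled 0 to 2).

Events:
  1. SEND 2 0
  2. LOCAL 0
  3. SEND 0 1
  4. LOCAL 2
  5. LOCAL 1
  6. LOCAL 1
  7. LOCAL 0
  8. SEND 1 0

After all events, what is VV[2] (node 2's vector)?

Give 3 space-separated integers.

Initial: VV[0]=[0, 0, 0]
Initial: VV[1]=[0, 0, 0]
Initial: VV[2]=[0, 0, 0]
Event 1: SEND 2->0: VV[2][2]++ -> VV[2]=[0, 0, 1], msg_vec=[0, 0, 1]; VV[0]=max(VV[0],msg_vec) then VV[0][0]++ -> VV[0]=[1, 0, 1]
Event 2: LOCAL 0: VV[0][0]++ -> VV[0]=[2, 0, 1]
Event 3: SEND 0->1: VV[0][0]++ -> VV[0]=[3, 0, 1], msg_vec=[3, 0, 1]; VV[1]=max(VV[1],msg_vec) then VV[1][1]++ -> VV[1]=[3, 1, 1]
Event 4: LOCAL 2: VV[2][2]++ -> VV[2]=[0, 0, 2]
Event 5: LOCAL 1: VV[1][1]++ -> VV[1]=[3, 2, 1]
Event 6: LOCAL 1: VV[1][1]++ -> VV[1]=[3, 3, 1]
Event 7: LOCAL 0: VV[0][0]++ -> VV[0]=[4, 0, 1]
Event 8: SEND 1->0: VV[1][1]++ -> VV[1]=[3, 4, 1], msg_vec=[3, 4, 1]; VV[0]=max(VV[0],msg_vec) then VV[0][0]++ -> VV[0]=[5, 4, 1]
Final vectors: VV[0]=[5, 4, 1]; VV[1]=[3, 4, 1]; VV[2]=[0, 0, 2]

Answer: 0 0 2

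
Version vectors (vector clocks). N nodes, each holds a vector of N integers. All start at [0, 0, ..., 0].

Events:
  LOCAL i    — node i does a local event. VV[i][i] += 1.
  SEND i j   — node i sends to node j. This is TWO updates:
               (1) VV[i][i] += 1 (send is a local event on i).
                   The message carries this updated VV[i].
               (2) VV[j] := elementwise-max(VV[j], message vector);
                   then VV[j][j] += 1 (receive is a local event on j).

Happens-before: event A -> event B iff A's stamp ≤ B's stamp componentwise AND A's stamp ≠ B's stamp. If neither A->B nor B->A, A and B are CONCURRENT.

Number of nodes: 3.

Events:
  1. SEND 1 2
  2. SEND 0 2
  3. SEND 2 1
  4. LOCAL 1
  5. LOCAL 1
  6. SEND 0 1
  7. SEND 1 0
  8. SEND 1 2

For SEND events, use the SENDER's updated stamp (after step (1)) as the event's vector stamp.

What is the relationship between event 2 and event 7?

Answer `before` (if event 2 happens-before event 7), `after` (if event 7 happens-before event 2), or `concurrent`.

Initial: VV[0]=[0, 0, 0]
Initial: VV[1]=[0, 0, 0]
Initial: VV[2]=[0, 0, 0]
Event 1: SEND 1->2: VV[1][1]++ -> VV[1]=[0, 1, 0], msg_vec=[0, 1, 0]; VV[2]=max(VV[2],msg_vec) then VV[2][2]++ -> VV[2]=[0, 1, 1]
Event 2: SEND 0->2: VV[0][0]++ -> VV[0]=[1, 0, 0], msg_vec=[1, 0, 0]; VV[2]=max(VV[2],msg_vec) then VV[2][2]++ -> VV[2]=[1, 1, 2]
Event 3: SEND 2->1: VV[2][2]++ -> VV[2]=[1, 1, 3], msg_vec=[1, 1, 3]; VV[1]=max(VV[1],msg_vec) then VV[1][1]++ -> VV[1]=[1, 2, 3]
Event 4: LOCAL 1: VV[1][1]++ -> VV[1]=[1, 3, 3]
Event 5: LOCAL 1: VV[1][1]++ -> VV[1]=[1, 4, 3]
Event 6: SEND 0->1: VV[0][0]++ -> VV[0]=[2, 0, 0], msg_vec=[2, 0, 0]; VV[1]=max(VV[1],msg_vec) then VV[1][1]++ -> VV[1]=[2, 5, 3]
Event 7: SEND 1->0: VV[1][1]++ -> VV[1]=[2, 6, 3], msg_vec=[2, 6, 3]; VV[0]=max(VV[0],msg_vec) then VV[0][0]++ -> VV[0]=[3, 6, 3]
Event 8: SEND 1->2: VV[1][1]++ -> VV[1]=[2, 7, 3], msg_vec=[2, 7, 3]; VV[2]=max(VV[2],msg_vec) then VV[2][2]++ -> VV[2]=[2, 7, 4]
Event 2 stamp: [1, 0, 0]
Event 7 stamp: [2, 6, 3]
[1, 0, 0] <= [2, 6, 3]? True
[2, 6, 3] <= [1, 0, 0]? False
Relation: before

Answer: before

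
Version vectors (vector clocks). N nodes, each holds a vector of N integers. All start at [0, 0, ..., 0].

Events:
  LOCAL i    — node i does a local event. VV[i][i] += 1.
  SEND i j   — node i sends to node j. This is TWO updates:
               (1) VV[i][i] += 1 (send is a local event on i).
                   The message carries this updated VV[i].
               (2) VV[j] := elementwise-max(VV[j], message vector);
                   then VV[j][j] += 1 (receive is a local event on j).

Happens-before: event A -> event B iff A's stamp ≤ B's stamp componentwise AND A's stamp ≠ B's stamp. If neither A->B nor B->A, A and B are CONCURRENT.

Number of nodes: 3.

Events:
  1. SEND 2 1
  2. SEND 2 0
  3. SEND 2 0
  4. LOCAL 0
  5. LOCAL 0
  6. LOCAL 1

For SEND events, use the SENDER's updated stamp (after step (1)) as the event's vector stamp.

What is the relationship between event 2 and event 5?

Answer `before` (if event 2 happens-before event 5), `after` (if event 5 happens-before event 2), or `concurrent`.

Initial: VV[0]=[0, 0, 0]
Initial: VV[1]=[0, 0, 0]
Initial: VV[2]=[0, 0, 0]
Event 1: SEND 2->1: VV[2][2]++ -> VV[2]=[0, 0, 1], msg_vec=[0, 0, 1]; VV[1]=max(VV[1],msg_vec) then VV[1][1]++ -> VV[1]=[0, 1, 1]
Event 2: SEND 2->0: VV[2][2]++ -> VV[2]=[0, 0, 2], msg_vec=[0, 0, 2]; VV[0]=max(VV[0],msg_vec) then VV[0][0]++ -> VV[0]=[1, 0, 2]
Event 3: SEND 2->0: VV[2][2]++ -> VV[2]=[0, 0, 3], msg_vec=[0, 0, 3]; VV[0]=max(VV[0],msg_vec) then VV[0][0]++ -> VV[0]=[2, 0, 3]
Event 4: LOCAL 0: VV[0][0]++ -> VV[0]=[3, 0, 3]
Event 5: LOCAL 0: VV[0][0]++ -> VV[0]=[4, 0, 3]
Event 6: LOCAL 1: VV[1][1]++ -> VV[1]=[0, 2, 1]
Event 2 stamp: [0, 0, 2]
Event 5 stamp: [4, 0, 3]
[0, 0, 2] <= [4, 0, 3]? True
[4, 0, 3] <= [0, 0, 2]? False
Relation: before

Answer: before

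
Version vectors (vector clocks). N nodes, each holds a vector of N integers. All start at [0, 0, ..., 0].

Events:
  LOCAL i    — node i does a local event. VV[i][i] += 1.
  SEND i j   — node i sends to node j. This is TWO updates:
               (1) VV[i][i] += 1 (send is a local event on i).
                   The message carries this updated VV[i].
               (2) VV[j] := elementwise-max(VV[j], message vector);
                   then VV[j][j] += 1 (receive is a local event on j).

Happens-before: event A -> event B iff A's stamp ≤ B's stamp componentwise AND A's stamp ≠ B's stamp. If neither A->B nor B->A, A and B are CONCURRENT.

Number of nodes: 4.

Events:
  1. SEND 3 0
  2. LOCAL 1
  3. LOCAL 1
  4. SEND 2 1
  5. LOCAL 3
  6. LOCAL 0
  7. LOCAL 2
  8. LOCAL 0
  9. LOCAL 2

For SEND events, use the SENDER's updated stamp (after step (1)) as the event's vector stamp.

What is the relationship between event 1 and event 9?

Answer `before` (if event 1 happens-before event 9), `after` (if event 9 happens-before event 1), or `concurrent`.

Answer: concurrent

Derivation:
Initial: VV[0]=[0, 0, 0, 0]
Initial: VV[1]=[0, 0, 0, 0]
Initial: VV[2]=[0, 0, 0, 0]
Initial: VV[3]=[0, 0, 0, 0]
Event 1: SEND 3->0: VV[3][3]++ -> VV[3]=[0, 0, 0, 1], msg_vec=[0, 0, 0, 1]; VV[0]=max(VV[0],msg_vec) then VV[0][0]++ -> VV[0]=[1, 0, 0, 1]
Event 2: LOCAL 1: VV[1][1]++ -> VV[1]=[0, 1, 0, 0]
Event 3: LOCAL 1: VV[1][1]++ -> VV[1]=[0, 2, 0, 0]
Event 4: SEND 2->1: VV[2][2]++ -> VV[2]=[0, 0, 1, 0], msg_vec=[0, 0, 1, 0]; VV[1]=max(VV[1],msg_vec) then VV[1][1]++ -> VV[1]=[0, 3, 1, 0]
Event 5: LOCAL 3: VV[3][3]++ -> VV[3]=[0, 0, 0, 2]
Event 6: LOCAL 0: VV[0][0]++ -> VV[0]=[2, 0, 0, 1]
Event 7: LOCAL 2: VV[2][2]++ -> VV[2]=[0, 0, 2, 0]
Event 8: LOCAL 0: VV[0][0]++ -> VV[0]=[3, 0, 0, 1]
Event 9: LOCAL 2: VV[2][2]++ -> VV[2]=[0, 0, 3, 0]
Event 1 stamp: [0, 0, 0, 1]
Event 9 stamp: [0, 0, 3, 0]
[0, 0, 0, 1] <= [0, 0, 3, 0]? False
[0, 0, 3, 0] <= [0, 0, 0, 1]? False
Relation: concurrent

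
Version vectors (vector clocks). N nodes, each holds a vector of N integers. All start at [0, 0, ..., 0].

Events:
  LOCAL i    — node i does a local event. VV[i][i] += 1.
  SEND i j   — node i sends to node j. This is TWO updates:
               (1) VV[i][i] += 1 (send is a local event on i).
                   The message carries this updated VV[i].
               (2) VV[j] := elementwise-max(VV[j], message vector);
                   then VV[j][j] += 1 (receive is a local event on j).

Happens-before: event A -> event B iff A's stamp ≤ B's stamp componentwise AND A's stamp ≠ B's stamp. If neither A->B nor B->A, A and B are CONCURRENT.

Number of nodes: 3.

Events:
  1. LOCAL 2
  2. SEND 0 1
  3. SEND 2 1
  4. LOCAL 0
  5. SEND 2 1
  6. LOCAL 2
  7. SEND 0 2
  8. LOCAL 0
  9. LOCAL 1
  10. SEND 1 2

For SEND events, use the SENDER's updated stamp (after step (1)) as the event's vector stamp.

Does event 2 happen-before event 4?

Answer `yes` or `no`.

Answer: yes

Derivation:
Initial: VV[0]=[0, 0, 0]
Initial: VV[1]=[0, 0, 0]
Initial: VV[2]=[0, 0, 0]
Event 1: LOCAL 2: VV[2][2]++ -> VV[2]=[0, 0, 1]
Event 2: SEND 0->1: VV[0][0]++ -> VV[0]=[1, 0, 0], msg_vec=[1, 0, 0]; VV[1]=max(VV[1],msg_vec) then VV[1][1]++ -> VV[1]=[1, 1, 0]
Event 3: SEND 2->1: VV[2][2]++ -> VV[2]=[0, 0, 2], msg_vec=[0, 0, 2]; VV[1]=max(VV[1],msg_vec) then VV[1][1]++ -> VV[1]=[1, 2, 2]
Event 4: LOCAL 0: VV[0][0]++ -> VV[0]=[2, 0, 0]
Event 5: SEND 2->1: VV[2][2]++ -> VV[2]=[0, 0, 3], msg_vec=[0, 0, 3]; VV[1]=max(VV[1],msg_vec) then VV[1][1]++ -> VV[1]=[1, 3, 3]
Event 6: LOCAL 2: VV[2][2]++ -> VV[2]=[0, 0, 4]
Event 7: SEND 0->2: VV[0][0]++ -> VV[0]=[3, 0, 0], msg_vec=[3, 0, 0]; VV[2]=max(VV[2],msg_vec) then VV[2][2]++ -> VV[2]=[3, 0, 5]
Event 8: LOCAL 0: VV[0][0]++ -> VV[0]=[4, 0, 0]
Event 9: LOCAL 1: VV[1][1]++ -> VV[1]=[1, 4, 3]
Event 10: SEND 1->2: VV[1][1]++ -> VV[1]=[1, 5, 3], msg_vec=[1, 5, 3]; VV[2]=max(VV[2],msg_vec) then VV[2][2]++ -> VV[2]=[3, 5, 6]
Event 2 stamp: [1, 0, 0]
Event 4 stamp: [2, 0, 0]
[1, 0, 0] <= [2, 0, 0]? True. Equal? False. Happens-before: True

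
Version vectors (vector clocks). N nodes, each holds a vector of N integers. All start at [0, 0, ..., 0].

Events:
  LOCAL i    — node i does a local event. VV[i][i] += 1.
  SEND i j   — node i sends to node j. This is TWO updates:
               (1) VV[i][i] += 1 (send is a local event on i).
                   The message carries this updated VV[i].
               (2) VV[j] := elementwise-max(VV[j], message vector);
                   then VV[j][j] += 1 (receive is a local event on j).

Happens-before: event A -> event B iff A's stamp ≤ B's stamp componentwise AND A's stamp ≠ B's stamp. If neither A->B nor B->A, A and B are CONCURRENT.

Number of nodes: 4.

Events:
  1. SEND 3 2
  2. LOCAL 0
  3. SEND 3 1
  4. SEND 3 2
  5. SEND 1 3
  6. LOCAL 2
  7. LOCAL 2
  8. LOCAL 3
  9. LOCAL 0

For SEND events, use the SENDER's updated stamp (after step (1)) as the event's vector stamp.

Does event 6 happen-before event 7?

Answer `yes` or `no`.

Answer: yes

Derivation:
Initial: VV[0]=[0, 0, 0, 0]
Initial: VV[1]=[0, 0, 0, 0]
Initial: VV[2]=[0, 0, 0, 0]
Initial: VV[3]=[0, 0, 0, 0]
Event 1: SEND 3->2: VV[3][3]++ -> VV[3]=[0, 0, 0, 1], msg_vec=[0, 0, 0, 1]; VV[2]=max(VV[2],msg_vec) then VV[2][2]++ -> VV[2]=[0, 0, 1, 1]
Event 2: LOCAL 0: VV[0][0]++ -> VV[0]=[1, 0, 0, 0]
Event 3: SEND 3->1: VV[3][3]++ -> VV[3]=[0, 0, 0, 2], msg_vec=[0, 0, 0, 2]; VV[1]=max(VV[1],msg_vec) then VV[1][1]++ -> VV[1]=[0, 1, 0, 2]
Event 4: SEND 3->2: VV[3][3]++ -> VV[3]=[0, 0, 0, 3], msg_vec=[0, 0, 0, 3]; VV[2]=max(VV[2],msg_vec) then VV[2][2]++ -> VV[2]=[0, 0, 2, 3]
Event 5: SEND 1->3: VV[1][1]++ -> VV[1]=[0, 2, 0, 2], msg_vec=[0, 2, 0, 2]; VV[3]=max(VV[3],msg_vec) then VV[3][3]++ -> VV[3]=[0, 2, 0, 4]
Event 6: LOCAL 2: VV[2][2]++ -> VV[2]=[0, 0, 3, 3]
Event 7: LOCAL 2: VV[2][2]++ -> VV[2]=[0, 0, 4, 3]
Event 8: LOCAL 3: VV[3][3]++ -> VV[3]=[0, 2, 0, 5]
Event 9: LOCAL 0: VV[0][0]++ -> VV[0]=[2, 0, 0, 0]
Event 6 stamp: [0, 0, 3, 3]
Event 7 stamp: [0, 0, 4, 3]
[0, 0, 3, 3] <= [0, 0, 4, 3]? True. Equal? False. Happens-before: True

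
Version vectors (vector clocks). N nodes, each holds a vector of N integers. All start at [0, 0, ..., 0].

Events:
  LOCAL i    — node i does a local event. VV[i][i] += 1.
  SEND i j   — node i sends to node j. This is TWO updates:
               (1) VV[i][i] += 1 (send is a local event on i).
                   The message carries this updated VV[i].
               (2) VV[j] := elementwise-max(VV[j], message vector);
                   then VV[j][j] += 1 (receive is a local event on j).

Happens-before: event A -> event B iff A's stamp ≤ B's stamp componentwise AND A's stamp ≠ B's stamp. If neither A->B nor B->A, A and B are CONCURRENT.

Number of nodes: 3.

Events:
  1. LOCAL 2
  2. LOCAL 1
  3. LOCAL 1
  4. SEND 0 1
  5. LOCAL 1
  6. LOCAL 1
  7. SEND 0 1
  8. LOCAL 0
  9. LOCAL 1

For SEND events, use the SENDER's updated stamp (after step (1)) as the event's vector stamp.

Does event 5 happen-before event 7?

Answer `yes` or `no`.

Initial: VV[0]=[0, 0, 0]
Initial: VV[1]=[0, 0, 0]
Initial: VV[2]=[0, 0, 0]
Event 1: LOCAL 2: VV[2][2]++ -> VV[2]=[0, 0, 1]
Event 2: LOCAL 1: VV[1][1]++ -> VV[1]=[0, 1, 0]
Event 3: LOCAL 1: VV[1][1]++ -> VV[1]=[0, 2, 0]
Event 4: SEND 0->1: VV[0][0]++ -> VV[0]=[1, 0, 0], msg_vec=[1, 0, 0]; VV[1]=max(VV[1],msg_vec) then VV[1][1]++ -> VV[1]=[1, 3, 0]
Event 5: LOCAL 1: VV[1][1]++ -> VV[1]=[1, 4, 0]
Event 6: LOCAL 1: VV[1][1]++ -> VV[1]=[1, 5, 0]
Event 7: SEND 0->1: VV[0][0]++ -> VV[0]=[2, 0, 0], msg_vec=[2, 0, 0]; VV[1]=max(VV[1],msg_vec) then VV[1][1]++ -> VV[1]=[2, 6, 0]
Event 8: LOCAL 0: VV[0][0]++ -> VV[0]=[3, 0, 0]
Event 9: LOCAL 1: VV[1][1]++ -> VV[1]=[2, 7, 0]
Event 5 stamp: [1, 4, 0]
Event 7 stamp: [2, 0, 0]
[1, 4, 0] <= [2, 0, 0]? False. Equal? False. Happens-before: False

Answer: no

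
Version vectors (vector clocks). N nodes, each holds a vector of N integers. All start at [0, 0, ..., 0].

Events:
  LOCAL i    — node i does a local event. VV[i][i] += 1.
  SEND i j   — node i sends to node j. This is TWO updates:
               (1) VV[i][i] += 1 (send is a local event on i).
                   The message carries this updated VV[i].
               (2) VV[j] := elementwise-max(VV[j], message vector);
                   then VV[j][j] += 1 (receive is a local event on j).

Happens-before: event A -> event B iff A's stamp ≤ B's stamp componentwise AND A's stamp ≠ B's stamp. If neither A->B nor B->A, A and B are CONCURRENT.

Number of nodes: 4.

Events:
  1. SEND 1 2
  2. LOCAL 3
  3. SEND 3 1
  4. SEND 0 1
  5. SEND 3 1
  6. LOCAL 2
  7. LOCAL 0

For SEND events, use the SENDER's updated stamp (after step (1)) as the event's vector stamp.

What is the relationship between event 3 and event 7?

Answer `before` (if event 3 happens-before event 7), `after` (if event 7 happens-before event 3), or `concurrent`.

Initial: VV[0]=[0, 0, 0, 0]
Initial: VV[1]=[0, 0, 0, 0]
Initial: VV[2]=[0, 0, 0, 0]
Initial: VV[3]=[0, 0, 0, 0]
Event 1: SEND 1->2: VV[1][1]++ -> VV[1]=[0, 1, 0, 0], msg_vec=[0, 1, 0, 0]; VV[2]=max(VV[2],msg_vec) then VV[2][2]++ -> VV[2]=[0, 1, 1, 0]
Event 2: LOCAL 3: VV[3][3]++ -> VV[3]=[0, 0, 0, 1]
Event 3: SEND 3->1: VV[3][3]++ -> VV[3]=[0, 0, 0, 2], msg_vec=[0, 0, 0, 2]; VV[1]=max(VV[1],msg_vec) then VV[1][1]++ -> VV[1]=[0, 2, 0, 2]
Event 4: SEND 0->1: VV[0][0]++ -> VV[0]=[1, 0, 0, 0], msg_vec=[1, 0, 0, 0]; VV[1]=max(VV[1],msg_vec) then VV[1][1]++ -> VV[1]=[1, 3, 0, 2]
Event 5: SEND 3->1: VV[3][3]++ -> VV[3]=[0, 0, 0, 3], msg_vec=[0, 0, 0, 3]; VV[1]=max(VV[1],msg_vec) then VV[1][1]++ -> VV[1]=[1, 4, 0, 3]
Event 6: LOCAL 2: VV[2][2]++ -> VV[2]=[0, 1, 2, 0]
Event 7: LOCAL 0: VV[0][0]++ -> VV[0]=[2, 0, 0, 0]
Event 3 stamp: [0, 0, 0, 2]
Event 7 stamp: [2, 0, 0, 0]
[0, 0, 0, 2] <= [2, 0, 0, 0]? False
[2, 0, 0, 0] <= [0, 0, 0, 2]? False
Relation: concurrent

Answer: concurrent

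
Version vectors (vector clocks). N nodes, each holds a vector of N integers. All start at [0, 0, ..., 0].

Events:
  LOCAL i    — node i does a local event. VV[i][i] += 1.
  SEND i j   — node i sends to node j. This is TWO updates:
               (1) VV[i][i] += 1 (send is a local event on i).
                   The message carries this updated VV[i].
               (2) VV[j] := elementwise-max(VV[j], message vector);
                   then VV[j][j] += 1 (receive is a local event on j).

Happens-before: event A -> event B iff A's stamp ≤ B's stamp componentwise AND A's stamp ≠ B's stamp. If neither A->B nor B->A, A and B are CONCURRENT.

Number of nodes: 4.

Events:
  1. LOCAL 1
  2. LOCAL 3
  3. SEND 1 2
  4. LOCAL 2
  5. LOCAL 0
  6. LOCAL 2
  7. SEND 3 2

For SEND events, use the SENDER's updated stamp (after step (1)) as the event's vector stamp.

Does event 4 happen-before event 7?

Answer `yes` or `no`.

Answer: no

Derivation:
Initial: VV[0]=[0, 0, 0, 0]
Initial: VV[1]=[0, 0, 0, 0]
Initial: VV[2]=[0, 0, 0, 0]
Initial: VV[3]=[0, 0, 0, 0]
Event 1: LOCAL 1: VV[1][1]++ -> VV[1]=[0, 1, 0, 0]
Event 2: LOCAL 3: VV[3][3]++ -> VV[3]=[0, 0, 0, 1]
Event 3: SEND 1->2: VV[1][1]++ -> VV[1]=[0, 2, 0, 0], msg_vec=[0, 2, 0, 0]; VV[2]=max(VV[2],msg_vec) then VV[2][2]++ -> VV[2]=[0, 2, 1, 0]
Event 4: LOCAL 2: VV[2][2]++ -> VV[2]=[0, 2, 2, 0]
Event 5: LOCAL 0: VV[0][0]++ -> VV[0]=[1, 0, 0, 0]
Event 6: LOCAL 2: VV[2][2]++ -> VV[2]=[0, 2, 3, 0]
Event 7: SEND 3->2: VV[3][3]++ -> VV[3]=[0, 0, 0, 2], msg_vec=[0, 0, 0, 2]; VV[2]=max(VV[2],msg_vec) then VV[2][2]++ -> VV[2]=[0, 2, 4, 2]
Event 4 stamp: [0, 2, 2, 0]
Event 7 stamp: [0, 0, 0, 2]
[0, 2, 2, 0] <= [0, 0, 0, 2]? False. Equal? False. Happens-before: False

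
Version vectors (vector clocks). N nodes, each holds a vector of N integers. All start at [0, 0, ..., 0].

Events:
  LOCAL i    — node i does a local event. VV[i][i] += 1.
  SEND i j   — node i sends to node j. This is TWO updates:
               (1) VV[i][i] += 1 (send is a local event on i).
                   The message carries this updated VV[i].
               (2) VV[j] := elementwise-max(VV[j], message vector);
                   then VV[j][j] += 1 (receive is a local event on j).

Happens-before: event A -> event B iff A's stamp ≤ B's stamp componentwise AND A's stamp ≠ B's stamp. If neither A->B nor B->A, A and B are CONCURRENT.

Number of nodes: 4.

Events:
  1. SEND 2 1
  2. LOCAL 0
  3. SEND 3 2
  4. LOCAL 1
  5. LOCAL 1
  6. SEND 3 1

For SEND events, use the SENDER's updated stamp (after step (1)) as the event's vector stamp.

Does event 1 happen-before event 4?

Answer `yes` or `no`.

Answer: yes

Derivation:
Initial: VV[0]=[0, 0, 0, 0]
Initial: VV[1]=[0, 0, 0, 0]
Initial: VV[2]=[0, 0, 0, 0]
Initial: VV[3]=[0, 0, 0, 0]
Event 1: SEND 2->1: VV[2][2]++ -> VV[2]=[0, 0, 1, 0], msg_vec=[0, 0, 1, 0]; VV[1]=max(VV[1],msg_vec) then VV[1][1]++ -> VV[1]=[0, 1, 1, 0]
Event 2: LOCAL 0: VV[0][0]++ -> VV[0]=[1, 0, 0, 0]
Event 3: SEND 3->2: VV[3][3]++ -> VV[3]=[0, 0, 0, 1], msg_vec=[0, 0, 0, 1]; VV[2]=max(VV[2],msg_vec) then VV[2][2]++ -> VV[2]=[0, 0, 2, 1]
Event 4: LOCAL 1: VV[1][1]++ -> VV[1]=[0, 2, 1, 0]
Event 5: LOCAL 1: VV[1][1]++ -> VV[1]=[0, 3, 1, 0]
Event 6: SEND 3->1: VV[3][3]++ -> VV[3]=[0, 0, 0, 2], msg_vec=[0, 0, 0, 2]; VV[1]=max(VV[1],msg_vec) then VV[1][1]++ -> VV[1]=[0, 4, 1, 2]
Event 1 stamp: [0, 0, 1, 0]
Event 4 stamp: [0, 2, 1, 0]
[0, 0, 1, 0] <= [0, 2, 1, 0]? True. Equal? False. Happens-before: True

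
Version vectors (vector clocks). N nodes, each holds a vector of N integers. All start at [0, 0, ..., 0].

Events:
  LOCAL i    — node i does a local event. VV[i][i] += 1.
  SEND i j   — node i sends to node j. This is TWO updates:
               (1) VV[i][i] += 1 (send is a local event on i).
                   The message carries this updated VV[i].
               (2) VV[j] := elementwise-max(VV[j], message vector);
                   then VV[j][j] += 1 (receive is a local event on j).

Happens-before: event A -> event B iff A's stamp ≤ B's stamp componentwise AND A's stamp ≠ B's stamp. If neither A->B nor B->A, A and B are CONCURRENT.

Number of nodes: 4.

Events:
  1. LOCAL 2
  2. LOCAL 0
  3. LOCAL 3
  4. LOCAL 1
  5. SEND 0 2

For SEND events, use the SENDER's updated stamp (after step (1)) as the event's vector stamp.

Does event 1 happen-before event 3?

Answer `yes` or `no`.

Answer: no

Derivation:
Initial: VV[0]=[0, 0, 0, 0]
Initial: VV[1]=[0, 0, 0, 0]
Initial: VV[2]=[0, 0, 0, 0]
Initial: VV[3]=[0, 0, 0, 0]
Event 1: LOCAL 2: VV[2][2]++ -> VV[2]=[0, 0, 1, 0]
Event 2: LOCAL 0: VV[0][0]++ -> VV[0]=[1, 0, 0, 0]
Event 3: LOCAL 3: VV[3][3]++ -> VV[3]=[0, 0, 0, 1]
Event 4: LOCAL 1: VV[1][1]++ -> VV[1]=[0, 1, 0, 0]
Event 5: SEND 0->2: VV[0][0]++ -> VV[0]=[2, 0, 0, 0], msg_vec=[2, 0, 0, 0]; VV[2]=max(VV[2],msg_vec) then VV[2][2]++ -> VV[2]=[2, 0, 2, 0]
Event 1 stamp: [0, 0, 1, 0]
Event 3 stamp: [0, 0, 0, 1]
[0, 0, 1, 0] <= [0, 0, 0, 1]? False. Equal? False. Happens-before: False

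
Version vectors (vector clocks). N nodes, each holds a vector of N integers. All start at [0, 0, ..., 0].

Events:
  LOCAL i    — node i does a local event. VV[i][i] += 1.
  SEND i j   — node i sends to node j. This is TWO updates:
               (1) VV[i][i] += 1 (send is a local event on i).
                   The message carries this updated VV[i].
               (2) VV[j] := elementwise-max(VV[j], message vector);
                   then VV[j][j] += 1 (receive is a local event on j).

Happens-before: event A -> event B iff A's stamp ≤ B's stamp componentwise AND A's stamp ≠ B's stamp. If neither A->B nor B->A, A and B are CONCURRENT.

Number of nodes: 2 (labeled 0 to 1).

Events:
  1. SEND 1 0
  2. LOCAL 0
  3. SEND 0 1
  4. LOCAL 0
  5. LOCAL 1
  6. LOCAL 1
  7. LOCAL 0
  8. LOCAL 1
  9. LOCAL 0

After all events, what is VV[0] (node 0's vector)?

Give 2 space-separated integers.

Initial: VV[0]=[0, 0]
Initial: VV[1]=[0, 0]
Event 1: SEND 1->0: VV[1][1]++ -> VV[1]=[0, 1], msg_vec=[0, 1]; VV[0]=max(VV[0],msg_vec) then VV[0][0]++ -> VV[0]=[1, 1]
Event 2: LOCAL 0: VV[0][0]++ -> VV[0]=[2, 1]
Event 3: SEND 0->1: VV[0][0]++ -> VV[0]=[3, 1], msg_vec=[3, 1]; VV[1]=max(VV[1],msg_vec) then VV[1][1]++ -> VV[1]=[3, 2]
Event 4: LOCAL 0: VV[0][0]++ -> VV[0]=[4, 1]
Event 5: LOCAL 1: VV[1][1]++ -> VV[1]=[3, 3]
Event 6: LOCAL 1: VV[1][1]++ -> VV[1]=[3, 4]
Event 7: LOCAL 0: VV[0][0]++ -> VV[0]=[5, 1]
Event 8: LOCAL 1: VV[1][1]++ -> VV[1]=[3, 5]
Event 9: LOCAL 0: VV[0][0]++ -> VV[0]=[6, 1]
Final vectors: VV[0]=[6, 1]; VV[1]=[3, 5]

Answer: 6 1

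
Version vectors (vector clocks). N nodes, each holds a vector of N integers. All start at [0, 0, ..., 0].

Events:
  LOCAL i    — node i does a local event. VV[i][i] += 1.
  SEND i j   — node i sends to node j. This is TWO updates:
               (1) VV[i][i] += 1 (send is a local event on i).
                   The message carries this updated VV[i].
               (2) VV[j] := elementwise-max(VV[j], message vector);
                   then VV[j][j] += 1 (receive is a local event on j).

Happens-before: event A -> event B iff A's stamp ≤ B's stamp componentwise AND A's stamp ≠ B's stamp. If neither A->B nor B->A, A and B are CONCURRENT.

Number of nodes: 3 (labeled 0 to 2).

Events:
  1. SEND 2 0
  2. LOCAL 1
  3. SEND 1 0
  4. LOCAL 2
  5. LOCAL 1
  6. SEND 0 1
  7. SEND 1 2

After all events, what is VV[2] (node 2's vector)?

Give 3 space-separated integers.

Answer: 3 5 3

Derivation:
Initial: VV[0]=[0, 0, 0]
Initial: VV[1]=[0, 0, 0]
Initial: VV[2]=[0, 0, 0]
Event 1: SEND 2->0: VV[2][2]++ -> VV[2]=[0, 0, 1], msg_vec=[0, 0, 1]; VV[0]=max(VV[0],msg_vec) then VV[0][0]++ -> VV[0]=[1, 0, 1]
Event 2: LOCAL 1: VV[1][1]++ -> VV[1]=[0, 1, 0]
Event 3: SEND 1->0: VV[1][1]++ -> VV[1]=[0, 2, 0], msg_vec=[0, 2, 0]; VV[0]=max(VV[0],msg_vec) then VV[0][0]++ -> VV[0]=[2, 2, 1]
Event 4: LOCAL 2: VV[2][2]++ -> VV[2]=[0, 0, 2]
Event 5: LOCAL 1: VV[1][1]++ -> VV[1]=[0, 3, 0]
Event 6: SEND 0->1: VV[0][0]++ -> VV[0]=[3, 2, 1], msg_vec=[3, 2, 1]; VV[1]=max(VV[1],msg_vec) then VV[1][1]++ -> VV[1]=[3, 4, 1]
Event 7: SEND 1->2: VV[1][1]++ -> VV[1]=[3, 5, 1], msg_vec=[3, 5, 1]; VV[2]=max(VV[2],msg_vec) then VV[2][2]++ -> VV[2]=[3, 5, 3]
Final vectors: VV[0]=[3, 2, 1]; VV[1]=[3, 5, 1]; VV[2]=[3, 5, 3]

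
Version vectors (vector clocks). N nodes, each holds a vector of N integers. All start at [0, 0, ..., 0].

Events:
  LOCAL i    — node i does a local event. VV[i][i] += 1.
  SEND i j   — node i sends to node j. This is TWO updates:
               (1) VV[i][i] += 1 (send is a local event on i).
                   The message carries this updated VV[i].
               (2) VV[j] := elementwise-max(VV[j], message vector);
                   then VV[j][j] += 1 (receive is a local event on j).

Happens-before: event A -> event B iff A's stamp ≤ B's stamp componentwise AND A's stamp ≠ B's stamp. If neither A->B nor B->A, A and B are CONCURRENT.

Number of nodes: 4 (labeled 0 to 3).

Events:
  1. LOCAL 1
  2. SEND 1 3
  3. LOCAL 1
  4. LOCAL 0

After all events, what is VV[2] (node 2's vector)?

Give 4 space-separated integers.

Initial: VV[0]=[0, 0, 0, 0]
Initial: VV[1]=[0, 0, 0, 0]
Initial: VV[2]=[0, 0, 0, 0]
Initial: VV[3]=[0, 0, 0, 0]
Event 1: LOCAL 1: VV[1][1]++ -> VV[1]=[0, 1, 0, 0]
Event 2: SEND 1->3: VV[1][1]++ -> VV[1]=[0, 2, 0, 0], msg_vec=[0, 2, 0, 0]; VV[3]=max(VV[3],msg_vec) then VV[3][3]++ -> VV[3]=[0, 2, 0, 1]
Event 3: LOCAL 1: VV[1][1]++ -> VV[1]=[0, 3, 0, 0]
Event 4: LOCAL 0: VV[0][0]++ -> VV[0]=[1, 0, 0, 0]
Final vectors: VV[0]=[1, 0, 0, 0]; VV[1]=[0, 3, 0, 0]; VV[2]=[0, 0, 0, 0]; VV[3]=[0, 2, 0, 1]

Answer: 0 0 0 0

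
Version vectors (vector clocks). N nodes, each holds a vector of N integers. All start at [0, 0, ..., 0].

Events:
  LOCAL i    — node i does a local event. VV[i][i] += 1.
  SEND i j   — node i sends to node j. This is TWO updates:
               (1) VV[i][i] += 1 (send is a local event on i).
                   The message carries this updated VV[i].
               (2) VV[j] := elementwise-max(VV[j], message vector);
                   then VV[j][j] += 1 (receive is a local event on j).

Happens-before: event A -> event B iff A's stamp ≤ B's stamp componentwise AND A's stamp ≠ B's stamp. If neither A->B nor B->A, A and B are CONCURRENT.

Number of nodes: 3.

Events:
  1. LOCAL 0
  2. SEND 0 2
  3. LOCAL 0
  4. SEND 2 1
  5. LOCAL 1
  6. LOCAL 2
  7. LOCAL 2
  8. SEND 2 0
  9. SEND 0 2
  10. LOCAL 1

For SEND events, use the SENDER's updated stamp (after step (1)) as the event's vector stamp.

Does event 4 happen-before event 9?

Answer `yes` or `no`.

Answer: yes

Derivation:
Initial: VV[0]=[0, 0, 0]
Initial: VV[1]=[0, 0, 0]
Initial: VV[2]=[0, 0, 0]
Event 1: LOCAL 0: VV[0][0]++ -> VV[0]=[1, 0, 0]
Event 2: SEND 0->2: VV[0][0]++ -> VV[0]=[2, 0, 0], msg_vec=[2, 0, 0]; VV[2]=max(VV[2],msg_vec) then VV[2][2]++ -> VV[2]=[2, 0, 1]
Event 3: LOCAL 0: VV[0][0]++ -> VV[0]=[3, 0, 0]
Event 4: SEND 2->1: VV[2][2]++ -> VV[2]=[2, 0, 2], msg_vec=[2, 0, 2]; VV[1]=max(VV[1],msg_vec) then VV[1][1]++ -> VV[1]=[2, 1, 2]
Event 5: LOCAL 1: VV[1][1]++ -> VV[1]=[2, 2, 2]
Event 6: LOCAL 2: VV[2][2]++ -> VV[2]=[2, 0, 3]
Event 7: LOCAL 2: VV[2][2]++ -> VV[2]=[2, 0, 4]
Event 8: SEND 2->0: VV[2][2]++ -> VV[2]=[2, 0, 5], msg_vec=[2, 0, 5]; VV[0]=max(VV[0],msg_vec) then VV[0][0]++ -> VV[0]=[4, 0, 5]
Event 9: SEND 0->2: VV[0][0]++ -> VV[0]=[5, 0, 5], msg_vec=[5, 0, 5]; VV[2]=max(VV[2],msg_vec) then VV[2][2]++ -> VV[2]=[5, 0, 6]
Event 10: LOCAL 1: VV[1][1]++ -> VV[1]=[2, 3, 2]
Event 4 stamp: [2, 0, 2]
Event 9 stamp: [5, 0, 5]
[2, 0, 2] <= [5, 0, 5]? True. Equal? False. Happens-before: True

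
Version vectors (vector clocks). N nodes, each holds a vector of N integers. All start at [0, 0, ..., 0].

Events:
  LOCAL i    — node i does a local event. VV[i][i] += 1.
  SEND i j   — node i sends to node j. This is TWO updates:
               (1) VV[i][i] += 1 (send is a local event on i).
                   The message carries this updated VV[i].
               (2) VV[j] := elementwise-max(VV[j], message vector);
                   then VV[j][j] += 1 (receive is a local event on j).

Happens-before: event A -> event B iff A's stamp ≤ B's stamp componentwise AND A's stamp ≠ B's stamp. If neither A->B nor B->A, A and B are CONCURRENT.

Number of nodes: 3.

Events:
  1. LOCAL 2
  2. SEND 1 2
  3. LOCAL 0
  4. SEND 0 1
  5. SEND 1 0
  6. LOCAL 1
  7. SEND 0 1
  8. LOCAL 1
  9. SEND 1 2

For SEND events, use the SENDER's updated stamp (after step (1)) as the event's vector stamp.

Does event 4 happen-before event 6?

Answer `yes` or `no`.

Initial: VV[0]=[0, 0, 0]
Initial: VV[1]=[0, 0, 0]
Initial: VV[2]=[0, 0, 0]
Event 1: LOCAL 2: VV[2][2]++ -> VV[2]=[0, 0, 1]
Event 2: SEND 1->2: VV[1][1]++ -> VV[1]=[0, 1, 0], msg_vec=[0, 1, 0]; VV[2]=max(VV[2],msg_vec) then VV[2][2]++ -> VV[2]=[0, 1, 2]
Event 3: LOCAL 0: VV[0][0]++ -> VV[0]=[1, 0, 0]
Event 4: SEND 0->1: VV[0][0]++ -> VV[0]=[2, 0, 0], msg_vec=[2, 0, 0]; VV[1]=max(VV[1],msg_vec) then VV[1][1]++ -> VV[1]=[2, 2, 0]
Event 5: SEND 1->0: VV[1][1]++ -> VV[1]=[2, 3, 0], msg_vec=[2, 3, 0]; VV[0]=max(VV[0],msg_vec) then VV[0][0]++ -> VV[0]=[3, 3, 0]
Event 6: LOCAL 1: VV[1][1]++ -> VV[1]=[2, 4, 0]
Event 7: SEND 0->1: VV[0][0]++ -> VV[0]=[4, 3, 0], msg_vec=[4, 3, 0]; VV[1]=max(VV[1],msg_vec) then VV[1][1]++ -> VV[1]=[4, 5, 0]
Event 8: LOCAL 1: VV[1][1]++ -> VV[1]=[4, 6, 0]
Event 9: SEND 1->2: VV[1][1]++ -> VV[1]=[4, 7, 0], msg_vec=[4, 7, 0]; VV[2]=max(VV[2],msg_vec) then VV[2][2]++ -> VV[2]=[4, 7, 3]
Event 4 stamp: [2, 0, 0]
Event 6 stamp: [2, 4, 0]
[2, 0, 0] <= [2, 4, 0]? True. Equal? False. Happens-before: True

Answer: yes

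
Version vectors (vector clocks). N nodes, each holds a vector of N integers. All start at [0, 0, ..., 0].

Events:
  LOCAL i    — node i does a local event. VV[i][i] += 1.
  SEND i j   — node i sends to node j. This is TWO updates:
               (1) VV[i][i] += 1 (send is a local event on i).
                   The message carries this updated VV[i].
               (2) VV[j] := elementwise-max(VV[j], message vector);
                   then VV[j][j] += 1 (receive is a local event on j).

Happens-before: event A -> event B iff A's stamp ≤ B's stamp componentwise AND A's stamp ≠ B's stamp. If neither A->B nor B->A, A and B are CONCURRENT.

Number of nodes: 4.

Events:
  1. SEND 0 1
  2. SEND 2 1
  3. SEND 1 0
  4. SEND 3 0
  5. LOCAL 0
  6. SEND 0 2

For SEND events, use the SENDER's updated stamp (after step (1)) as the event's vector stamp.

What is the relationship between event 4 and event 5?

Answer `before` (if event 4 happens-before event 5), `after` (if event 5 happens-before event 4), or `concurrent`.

Initial: VV[0]=[0, 0, 0, 0]
Initial: VV[1]=[0, 0, 0, 0]
Initial: VV[2]=[0, 0, 0, 0]
Initial: VV[3]=[0, 0, 0, 0]
Event 1: SEND 0->1: VV[0][0]++ -> VV[0]=[1, 0, 0, 0], msg_vec=[1, 0, 0, 0]; VV[1]=max(VV[1],msg_vec) then VV[1][1]++ -> VV[1]=[1, 1, 0, 0]
Event 2: SEND 2->1: VV[2][2]++ -> VV[2]=[0, 0, 1, 0], msg_vec=[0, 0, 1, 0]; VV[1]=max(VV[1],msg_vec) then VV[1][1]++ -> VV[1]=[1, 2, 1, 0]
Event 3: SEND 1->0: VV[1][1]++ -> VV[1]=[1, 3, 1, 0], msg_vec=[1, 3, 1, 0]; VV[0]=max(VV[0],msg_vec) then VV[0][0]++ -> VV[0]=[2, 3, 1, 0]
Event 4: SEND 3->0: VV[3][3]++ -> VV[3]=[0, 0, 0, 1], msg_vec=[0, 0, 0, 1]; VV[0]=max(VV[0],msg_vec) then VV[0][0]++ -> VV[0]=[3, 3, 1, 1]
Event 5: LOCAL 0: VV[0][0]++ -> VV[0]=[4, 3, 1, 1]
Event 6: SEND 0->2: VV[0][0]++ -> VV[0]=[5, 3, 1, 1], msg_vec=[5, 3, 1, 1]; VV[2]=max(VV[2],msg_vec) then VV[2][2]++ -> VV[2]=[5, 3, 2, 1]
Event 4 stamp: [0, 0, 0, 1]
Event 5 stamp: [4, 3, 1, 1]
[0, 0, 0, 1] <= [4, 3, 1, 1]? True
[4, 3, 1, 1] <= [0, 0, 0, 1]? False
Relation: before

Answer: before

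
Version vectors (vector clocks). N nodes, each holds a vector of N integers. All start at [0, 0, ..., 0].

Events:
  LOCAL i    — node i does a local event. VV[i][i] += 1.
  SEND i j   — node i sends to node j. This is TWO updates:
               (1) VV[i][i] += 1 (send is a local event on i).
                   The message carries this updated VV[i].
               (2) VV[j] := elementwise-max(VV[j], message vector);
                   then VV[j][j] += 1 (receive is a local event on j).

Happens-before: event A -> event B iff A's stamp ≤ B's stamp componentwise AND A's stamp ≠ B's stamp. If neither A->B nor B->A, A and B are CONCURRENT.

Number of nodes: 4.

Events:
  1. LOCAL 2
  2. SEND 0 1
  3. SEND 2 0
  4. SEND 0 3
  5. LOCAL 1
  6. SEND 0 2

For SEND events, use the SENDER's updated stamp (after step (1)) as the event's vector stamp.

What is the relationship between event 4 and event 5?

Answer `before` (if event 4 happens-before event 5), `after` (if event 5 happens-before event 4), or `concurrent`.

Initial: VV[0]=[0, 0, 0, 0]
Initial: VV[1]=[0, 0, 0, 0]
Initial: VV[2]=[0, 0, 0, 0]
Initial: VV[3]=[0, 0, 0, 0]
Event 1: LOCAL 2: VV[2][2]++ -> VV[2]=[0, 0, 1, 0]
Event 2: SEND 0->1: VV[0][0]++ -> VV[0]=[1, 0, 0, 0], msg_vec=[1, 0, 0, 0]; VV[1]=max(VV[1],msg_vec) then VV[1][1]++ -> VV[1]=[1, 1, 0, 0]
Event 3: SEND 2->0: VV[2][2]++ -> VV[2]=[0, 0, 2, 0], msg_vec=[0, 0, 2, 0]; VV[0]=max(VV[0],msg_vec) then VV[0][0]++ -> VV[0]=[2, 0, 2, 0]
Event 4: SEND 0->3: VV[0][0]++ -> VV[0]=[3, 0, 2, 0], msg_vec=[3, 0, 2, 0]; VV[3]=max(VV[3],msg_vec) then VV[3][3]++ -> VV[3]=[3, 0, 2, 1]
Event 5: LOCAL 1: VV[1][1]++ -> VV[1]=[1, 2, 0, 0]
Event 6: SEND 0->2: VV[0][0]++ -> VV[0]=[4, 0, 2, 0], msg_vec=[4, 0, 2, 0]; VV[2]=max(VV[2],msg_vec) then VV[2][2]++ -> VV[2]=[4, 0, 3, 0]
Event 4 stamp: [3, 0, 2, 0]
Event 5 stamp: [1, 2, 0, 0]
[3, 0, 2, 0] <= [1, 2, 0, 0]? False
[1, 2, 0, 0] <= [3, 0, 2, 0]? False
Relation: concurrent

Answer: concurrent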